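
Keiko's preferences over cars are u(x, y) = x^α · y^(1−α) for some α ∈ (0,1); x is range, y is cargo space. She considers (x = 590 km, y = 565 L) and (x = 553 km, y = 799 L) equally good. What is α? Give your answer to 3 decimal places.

α ≈ 0.843

Set the two utilities equal: 590^α·565^(1−α) = 553^α·799^(1−α).
Taking logs: α·ln 590 + (1−α)·ln 565 = α·ln 553 + (1−α)·ln 799, i.e. α·0.064765 = (1−α)·0.346535.
Thus α·(0.411300) = 0.346535, so α = 0.346535/0.411300 ≈ 0.843.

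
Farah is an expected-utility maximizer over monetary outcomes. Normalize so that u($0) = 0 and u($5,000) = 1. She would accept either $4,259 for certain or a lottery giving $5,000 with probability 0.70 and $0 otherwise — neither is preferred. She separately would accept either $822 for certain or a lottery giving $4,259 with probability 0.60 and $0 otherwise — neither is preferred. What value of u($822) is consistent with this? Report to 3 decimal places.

0.420

First, u($4,259) = 0.70·u($5,000) + 0.30·u($0) = 0.70.
Then u($822) = 0.60·u($4,259) + 0.40·u($0) = 0.60·0.70 + 0.40·0.00 = 0.4200.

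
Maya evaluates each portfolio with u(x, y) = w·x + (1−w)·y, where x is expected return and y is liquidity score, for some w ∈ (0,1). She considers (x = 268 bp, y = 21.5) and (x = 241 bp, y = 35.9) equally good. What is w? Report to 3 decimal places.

Equating utilities: w·268 + (1−w)·21.5 = w·241 + (1−w)·35.9.
Rearranging, 27·w − 14.4·(1−w) = 0.
Hence w = 14.4/(27+14.4) = 14.4/41.4 = 0.348.

w = 0.348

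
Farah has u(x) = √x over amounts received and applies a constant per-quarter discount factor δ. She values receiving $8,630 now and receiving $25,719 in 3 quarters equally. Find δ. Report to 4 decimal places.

δ ≈ 0.8336

Indifference means u(8630) = δ^3 · u(25719), so δ^3 = u(8630)/u(25719).
Since u(x) = √x, δ^3 = √(8630/25719) = 0.57927.
Hence δ = (0.57927)^(1/3) = 0.833603.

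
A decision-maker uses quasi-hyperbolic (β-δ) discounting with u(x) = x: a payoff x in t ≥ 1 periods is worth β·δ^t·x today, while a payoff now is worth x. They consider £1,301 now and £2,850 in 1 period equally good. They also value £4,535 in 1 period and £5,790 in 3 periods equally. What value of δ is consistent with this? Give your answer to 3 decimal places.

δ ≈ 0.885

The second indifference involves only future payoffs, so β cancels: β·δ^1·4535 = β·δ^3·5790, giving δ^2 = 4535/5790 = 0.78325, so δ = 0.88501.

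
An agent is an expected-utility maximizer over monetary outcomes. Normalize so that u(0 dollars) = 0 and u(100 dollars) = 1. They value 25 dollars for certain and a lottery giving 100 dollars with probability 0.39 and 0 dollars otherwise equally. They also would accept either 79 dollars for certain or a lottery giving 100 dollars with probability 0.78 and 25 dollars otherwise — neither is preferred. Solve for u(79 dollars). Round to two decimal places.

The first gamble pins u(25 dollars): it must equal 0.39·1 + 0.61·0 = 0.39.
Then u(79 dollars) = 0.78·u(100 dollars) + 0.22·u(25 dollars) = 0.78·1.00 + 0.22·0.39 = 0.8658.

0.87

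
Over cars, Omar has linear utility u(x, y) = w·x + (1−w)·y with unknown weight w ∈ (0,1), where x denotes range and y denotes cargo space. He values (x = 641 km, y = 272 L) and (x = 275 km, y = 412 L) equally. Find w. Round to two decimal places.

w = 0.28

Indifference: w·641 + (1−w)·272 = w·275 + (1−w)·412.
w·(641−275) = (1−w)·(412−272), i.e. w·366 = (1−w)·140.
The marginal rate of substitution is 140/366, so w = 140/(366+140) = 0.28.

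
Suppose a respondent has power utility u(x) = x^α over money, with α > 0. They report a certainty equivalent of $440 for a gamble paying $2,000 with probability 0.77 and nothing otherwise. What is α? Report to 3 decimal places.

The lottery's expected utility is 0.77·u(2000) + 0.23·u(0) = 0.77·2000^α (since u(0) = 0 for α > 0).
Setting u(440) equal to that: 440^α = 0.77·2000^α ⇒ (440/2000)^α = 0.77.
Taking logs: α·ln(440/2000) = ln(0.77), so α = -0.261365 / -1.514128 ≈ 0.173.

α ≈ 0.173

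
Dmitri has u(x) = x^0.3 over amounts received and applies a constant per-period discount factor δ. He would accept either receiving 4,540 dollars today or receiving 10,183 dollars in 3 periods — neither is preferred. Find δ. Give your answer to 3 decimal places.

δ ≈ 0.922

The payoff in 3 periods is discounted by δ^3, so u(4540) = δ^3·u(10183) and δ^3 = u(4540)/u(10183).
Since u(x) = x^0.3, δ^3 = (4540/10183)^0.3 = 0.44584^0.3 = 0.78479.
Hence δ = (0.78479)^(1/3) = 0.92240.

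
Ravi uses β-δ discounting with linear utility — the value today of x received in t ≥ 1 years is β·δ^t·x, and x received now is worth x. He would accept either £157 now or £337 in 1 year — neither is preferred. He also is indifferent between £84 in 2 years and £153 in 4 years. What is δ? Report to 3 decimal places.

δ ≈ 0.741

From the later pair, β·δ^2·84 = β·δ^4·153; dividing through, δ^2 = 84/153 = 0.54902, so δ = 0.74096.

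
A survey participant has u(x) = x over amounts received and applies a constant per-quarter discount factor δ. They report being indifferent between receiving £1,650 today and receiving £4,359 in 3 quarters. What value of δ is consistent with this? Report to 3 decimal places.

Indifference means u(1650) = δ^3 · u(4359), so δ^3 = u(1650)/u(4359).
With u(x) = x: δ^3 = 1650/4359 = 0.37853.
Taking the cube root: δ = 0.37853^(1/3) ≈ 0.723.

δ ≈ 0.723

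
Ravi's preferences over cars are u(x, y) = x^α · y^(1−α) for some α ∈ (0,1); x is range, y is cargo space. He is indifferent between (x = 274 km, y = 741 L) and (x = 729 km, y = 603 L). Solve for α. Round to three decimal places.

α ≈ 0.174

Set the two utilities equal: 274^α·741^(1−α) = 729^α·603^(1−α).
(274/729)^α = (603/741)^(1−α); take logs: α·ln(274/729) = (1−α)·ln(603/741), i.e. α·-0.978546 = (1−α)·-0.206083.
So α/(1−α) = (-0.206083)/(-0.978546) = 0.210601, and α = 0.210601/1.210601 ≈ 0.174.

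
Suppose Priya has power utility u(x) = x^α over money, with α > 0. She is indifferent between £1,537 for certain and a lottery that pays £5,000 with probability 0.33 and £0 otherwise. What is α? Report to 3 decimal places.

EU(lottery) = 0.33·5000^α + 0.67·0 = 0.33·5000^α.
Setting u(1537) equal to that: 1537^α = 0.33·5000^α ⇒ (1537/5000)^α = 0.33.
Take logs: α = ln 0.33 / ln(1537/5000) ≈ 0.93986.

α ≈ 0.940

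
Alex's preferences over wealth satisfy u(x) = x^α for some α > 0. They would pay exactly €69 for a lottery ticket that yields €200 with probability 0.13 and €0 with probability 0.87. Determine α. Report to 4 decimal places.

Since u(0) = 0, the lottery's EU is 0.13·200^α.
Equating: 69^α = 0.13·200^α, i.e. 0.3450^α = 0.13.
α = ln(0.13) / ln(69/200) = -2.0402208/-1.0642109 ≈ 1.9171.

α ≈ 1.9171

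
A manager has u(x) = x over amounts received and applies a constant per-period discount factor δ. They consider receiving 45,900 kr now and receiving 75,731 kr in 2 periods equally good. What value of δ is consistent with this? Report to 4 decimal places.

δ ≈ 0.7785

Indifference means u(45900) = δ^2 · u(75731), so δ^2 = u(45900)/u(75731).
With u(x) = x: δ^2 = 45900/75731 = 0.60609.
Taking the square root: δ = 0.60609^(1/2) ≈ 0.7785.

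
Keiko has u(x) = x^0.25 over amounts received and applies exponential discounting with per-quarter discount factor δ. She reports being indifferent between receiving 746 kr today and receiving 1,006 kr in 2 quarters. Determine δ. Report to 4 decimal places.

The payoff in 2 quarters is discounted by δ^2, so u(746) = δ^2·u(1006) and δ^2 = u(746)/u(1006).
Since u(x) = x^0.25, δ^2 = (746/1006)^0.25 = 0.74155^0.25 = 0.92797.
Taking the square root: δ = 0.92797^(1/2) ≈ 0.9633.

δ ≈ 0.9633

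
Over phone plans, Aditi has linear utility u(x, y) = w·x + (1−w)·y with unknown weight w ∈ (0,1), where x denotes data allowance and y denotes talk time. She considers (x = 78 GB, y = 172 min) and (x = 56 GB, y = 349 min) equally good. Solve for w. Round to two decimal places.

u(78,172) = u(56,349) means w·78 + (1−w)·172 = w·56 + (1−w)·349.
w·(78−56) = (1−w)·(349−172), i.e. w·22 = (1−w)·177.
So w/(1−w) = 177/22 = 8.0455, giving w = 177/(22+177) = 0.89.

w = 0.89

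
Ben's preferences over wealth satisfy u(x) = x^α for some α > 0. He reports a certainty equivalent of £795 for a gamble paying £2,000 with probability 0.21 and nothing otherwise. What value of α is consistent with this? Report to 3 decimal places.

EU(lottery) = 0.21·2000^α + 0.79·0 = 0.21·2000^α.
Indifference: 795^α = 0.21·2000^α, so (795/2000)^α = 0.21.
α = ln(0.21) / ln(795/2000) = -1.560648/-0.922560 ≈ 1.692.

α ≈ 1.692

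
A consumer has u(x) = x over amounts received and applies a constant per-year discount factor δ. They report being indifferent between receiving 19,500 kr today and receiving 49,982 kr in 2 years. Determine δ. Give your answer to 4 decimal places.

Equating discounted utilities: u(19500) = δ^2·u(49982) ⇒ δ^2 = u(19500)/u(49982).
With u(x) = x: δ^2 = 19500/49982 = 0.39014.
So δ = 0.39014^(1/2) ≈ 0.6246.

δ ≈ 0.6246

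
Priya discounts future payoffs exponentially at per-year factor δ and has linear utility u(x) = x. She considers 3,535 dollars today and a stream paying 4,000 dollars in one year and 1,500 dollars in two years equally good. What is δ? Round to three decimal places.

δ ≈ 0.700

Equating present values: 3535 = 4000δ + 1500δ².
So 1500δ² + 4000δ − 3535 = 0.
By the quadratic formula (taking the positive root), δ = (−4000 + √37210000.00) / 3000 ≈ 0.700.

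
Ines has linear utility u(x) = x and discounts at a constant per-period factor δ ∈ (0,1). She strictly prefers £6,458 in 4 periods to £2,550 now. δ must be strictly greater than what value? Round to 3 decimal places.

δ > 0.793

The preference means 2550 < δ^4·6458.
Hence δ^4 > 2550/6458 = 0.39486, and x ↦ x^(1/4) is increasing on (0,∞).
δ > (2550/6458)^(1/4) ≈ 0.793.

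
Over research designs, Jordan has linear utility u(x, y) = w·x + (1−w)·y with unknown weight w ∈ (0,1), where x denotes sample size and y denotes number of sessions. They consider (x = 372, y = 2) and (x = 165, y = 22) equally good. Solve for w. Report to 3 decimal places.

Equating utilities: w·372 + (1−w)·2 = w·165 + (1−w)·22.
Rearranging, 207·w − 20·(1−w) = 0.
So w/(1−w) = 20/207 = 0.0966, giving w = 20/(207+20) = 0.088.

w = 0.088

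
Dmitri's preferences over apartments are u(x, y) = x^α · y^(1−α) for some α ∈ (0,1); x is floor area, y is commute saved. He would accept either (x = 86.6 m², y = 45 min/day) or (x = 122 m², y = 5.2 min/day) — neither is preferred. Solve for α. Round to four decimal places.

Indifference: 86.6^α · 45^(1−α) = 122^α · 5.2^(1−α).
(86.6/122)^α = (5.2/45)^(1−α); take logs: α·ln(86.6/122) = (1−α)·ln(5.2/45), i.e. α·-0.3427212 = (1−α)·-2.1580039.
With A = -0.3427212 and B = -2.1580039: α·A = (1−α)·B, so α = B/(A+B) = -2.1580039/-2.5007251 ≈ 0.8630.

α ≈ 0.8630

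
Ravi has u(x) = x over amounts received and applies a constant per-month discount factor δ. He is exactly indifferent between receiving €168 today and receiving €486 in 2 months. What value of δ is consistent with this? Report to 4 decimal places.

δ ≈ 0.5879

The payoff in 2 months is discounted by δ^2, so u(168) = δ^2·u(486) and δ^2 = u(168)/u(486).
With u(x) = x: δ^2 = 168/486 = 0.34568.
So δ = 0.34568^(1/2) ≈ 0.5879.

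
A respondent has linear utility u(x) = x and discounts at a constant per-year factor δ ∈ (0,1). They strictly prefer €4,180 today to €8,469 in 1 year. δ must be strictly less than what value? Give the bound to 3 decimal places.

δ < 0.494

Comparing present values: 4180 > δ·8469.
Dividing through by 8469 gives δ < 0.49356.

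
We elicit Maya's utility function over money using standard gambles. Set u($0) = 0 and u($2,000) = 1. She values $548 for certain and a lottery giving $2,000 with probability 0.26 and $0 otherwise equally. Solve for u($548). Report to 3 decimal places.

0.260

By the standard-gamble method, u($548) is just the indifference probability on the best outcome: 0.26.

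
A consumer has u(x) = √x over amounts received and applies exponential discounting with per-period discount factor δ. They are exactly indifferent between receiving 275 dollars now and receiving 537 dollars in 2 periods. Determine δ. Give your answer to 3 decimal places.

δ ≈ 0.846

The payoff in 2 periods is discounted by δ^2, so u(275) = δ^2·u(537) and δ^2 = u(275)/u(537).
With u(x) = √x: δ^2 = √275/√537 = √(275/537) = 0.71561.
So δ = 0.71561^(1/2) ≈ 0.846.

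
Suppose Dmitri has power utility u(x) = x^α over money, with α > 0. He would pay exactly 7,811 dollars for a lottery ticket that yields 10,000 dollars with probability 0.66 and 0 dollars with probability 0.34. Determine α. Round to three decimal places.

α ≈ 1.682

EU(lottery) = 0.66·10000^α + 0.34·0 = 0.66·10000^α.
Equating: 7811^α = 0.66·10000^α, i.e. 0.7811^α = 0.66.
Taking logs: α·ln(7811/10000) = ln(0.66), so α = -0.415515 / -0.247052 ≈ 1.682.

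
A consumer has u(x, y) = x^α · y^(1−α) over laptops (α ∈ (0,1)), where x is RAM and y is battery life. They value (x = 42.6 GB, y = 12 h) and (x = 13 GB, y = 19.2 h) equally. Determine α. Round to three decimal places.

Indifference: 42.6^α · 12^(1−α) = 13^α · 19.2^(1−α).
(42.6/13)^α = (19.2/12)^(1−α); take logs: α·ln(42.6/13) = (1−α)·ln(19.2/12), i.e. α·1.186905 = (1−α)·0.470004.
So α/(1−α) = (0.470004)/(1.186905) = 0.395991, and α = 0.395991/1.395991 ≈ 0.284.

α ≈ 0.284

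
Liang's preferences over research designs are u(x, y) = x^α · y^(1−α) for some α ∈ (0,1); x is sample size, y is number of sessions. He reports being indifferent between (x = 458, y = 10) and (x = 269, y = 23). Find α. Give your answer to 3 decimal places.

α ≈ 0.610

Indifference: 458^α · 10^(1−α) = 269^α · 23^(1−α).
Rearrange to (458/269)^α = (23/10)^(1−α) and take logs: α·0.532158 = (1−α)·0.832909.
Thus α·(1.365067) = 0.832909, so α = 0.832909/1.365067 ≈ 0.610.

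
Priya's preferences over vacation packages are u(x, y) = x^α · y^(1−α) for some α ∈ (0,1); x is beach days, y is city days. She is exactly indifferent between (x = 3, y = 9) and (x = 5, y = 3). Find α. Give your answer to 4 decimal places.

α ≈ 0.6826

Indifference: 3^α · 9^(1−α) = 5^α · 3^(1−α).
Taking logs: α·ln 3 + (1−α)·ln 9 = α·ln 5 + (1−α)·ln 3, i.e. α·-0.5108256 = (1−α)·-1.0986123.
Thus α·(-1.6094379) = -1.0986123, so α = -1.0986123/-1.6094379 ≈ 0.6826.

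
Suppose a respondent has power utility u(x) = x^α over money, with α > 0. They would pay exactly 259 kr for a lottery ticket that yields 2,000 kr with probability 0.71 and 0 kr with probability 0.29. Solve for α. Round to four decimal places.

α ≈ 0.1676

Since u(0) = 0, the lottery's EU is 0.71·2000^α.
Indifference: 259^α = 0.71·2000^α, so (259/2000)^α = 0.71.
Take logs: α = ln 0.71 / ln(259/2000) ≈ 0.167553.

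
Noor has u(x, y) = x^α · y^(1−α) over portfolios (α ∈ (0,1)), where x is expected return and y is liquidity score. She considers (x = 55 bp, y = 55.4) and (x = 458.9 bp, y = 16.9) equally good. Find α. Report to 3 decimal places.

The Cobb–Douglas utilities coincide, so 55^α·55.4^(1−α) = 458.9^α·16.9^(1−α).
Taking logs: α·ln 55 + (1−α)·ln 55.4 = α·ln 458.9 + (1−α)·ln 16.9, i.e. α·-2.121499 = (1−α)·-1.187266.
With A = -2.121499 and B = -1.187266: α·A = (1−α)·B, so α = B/(A+B) = -1.187266/-3.308765 ≈ 0.359.

α ≈ 0.359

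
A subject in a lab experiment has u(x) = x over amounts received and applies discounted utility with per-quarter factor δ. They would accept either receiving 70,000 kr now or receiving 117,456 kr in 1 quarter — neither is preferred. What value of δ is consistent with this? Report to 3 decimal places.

δ ≈ 0.596

The payoff in 1 quarter is discounted by δ, so u(70000) = δ·u(117456) and δ = u(70000)/u(117456).
With u(x) = x: δ = 70000/117456 = 0.59597.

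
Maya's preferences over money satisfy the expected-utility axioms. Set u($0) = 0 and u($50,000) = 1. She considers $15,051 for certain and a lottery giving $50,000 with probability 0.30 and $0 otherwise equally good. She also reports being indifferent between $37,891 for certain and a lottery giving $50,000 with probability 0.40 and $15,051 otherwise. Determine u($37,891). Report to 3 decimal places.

The first gamble pins u($15,051): it must equal 0.30·1 + 0.70·0 = 0.30.
Then u($37,891) = 0.40·u($50,000) + 0.60·u($15,051) = 0.40·1.00 + 0.60·0.30 = 0.5800.

0.580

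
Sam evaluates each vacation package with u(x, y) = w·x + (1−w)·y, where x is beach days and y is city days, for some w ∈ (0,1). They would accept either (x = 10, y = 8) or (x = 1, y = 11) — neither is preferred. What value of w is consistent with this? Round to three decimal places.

w = 0.250

Indifference: w·10 + (1−w)·8 = w·1 + (1−w)·11.
Rearranging, 9·w − 3·(1−w) = 0.
Hence w = 3/(9+3) = 3/12 = 0.250.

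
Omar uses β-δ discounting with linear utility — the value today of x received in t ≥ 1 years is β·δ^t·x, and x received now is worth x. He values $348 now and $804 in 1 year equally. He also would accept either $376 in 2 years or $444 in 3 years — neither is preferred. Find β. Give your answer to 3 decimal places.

β ≈ 0.511

Both payoffs in the second observation are in the future, so β drops out: δ^2·376 = δ^3·444 ⇒ δ = 376/444 = 0.84685.
The first indifference: 348 = β·δ·804, so β = 348/(δ·804) = 348/(0.84685·804) ≈ 0.511.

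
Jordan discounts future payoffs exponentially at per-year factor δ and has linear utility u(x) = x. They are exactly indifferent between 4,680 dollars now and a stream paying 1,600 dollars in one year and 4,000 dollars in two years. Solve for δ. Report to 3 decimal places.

δ ≈ 0.900

Present value of the stream is 1600·δ + 4000·δ². Indifference gives 1600δ + 4000δ² = 4680.
That is, 4000δ² + 1600δ − 4680 = 0, a quadratic in δ.
δ = (−1600 + √(1600² + 4·4000·4680)) / (2·4000) = (−1600 + √77440000.00) / 8000 ≈ 0.900.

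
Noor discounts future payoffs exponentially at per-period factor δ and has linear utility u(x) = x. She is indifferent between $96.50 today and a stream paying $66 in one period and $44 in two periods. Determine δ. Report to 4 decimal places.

Equating present values: 96.50 = 66δ + 44δ².
That is, 44δ² + 66δ − 96.50 = 0, a quadratic in δ.
δ = (−66 + √(66² + 4·44·96.50)) / (2·44) = (−66 + √21340.00) / 88 ≈ 0.9100.

δ ≈ 0.9100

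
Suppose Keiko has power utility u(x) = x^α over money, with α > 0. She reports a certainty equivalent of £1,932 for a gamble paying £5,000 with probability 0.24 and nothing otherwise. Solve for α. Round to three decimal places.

Since u(0) = 0, the lottery's EU is 0.24·5000^α.
Equating: 1932^α = 0.24·5000^α, i.e. 0.3864^α = 0.24.
Take logs: α = ln 0.24 / ln(1932/5000) ≈ 1.50083.

α ≈ 1.501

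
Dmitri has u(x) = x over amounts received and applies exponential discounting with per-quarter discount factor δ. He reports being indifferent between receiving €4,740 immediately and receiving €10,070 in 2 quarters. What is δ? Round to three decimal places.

The payoff in 2 quarters is discounted by δ^2, so u(4740) = δ^2·u(10070) and δ^2 = u(4740)/u(10070).
With u(x) = x: δ^2 = 4740/10070 = 0.47071.
So δ = 0.47071^(1/2) ≈ 0.686.

δ ≈ 0.686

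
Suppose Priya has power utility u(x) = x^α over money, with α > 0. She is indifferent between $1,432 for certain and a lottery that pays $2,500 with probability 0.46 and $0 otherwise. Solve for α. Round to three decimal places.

Since u(0) = 0, the lottery's EU is 0.46·2500^α.
Equating: 1432^α = 0.46·2500^α, i.e. 0.5728^α = 0.46.
Taking logs: α·ln(1432/2500) = ln(0.46), so α = -0.776529 / -0.557219 ≈ 1.394.

α ≈ 1.394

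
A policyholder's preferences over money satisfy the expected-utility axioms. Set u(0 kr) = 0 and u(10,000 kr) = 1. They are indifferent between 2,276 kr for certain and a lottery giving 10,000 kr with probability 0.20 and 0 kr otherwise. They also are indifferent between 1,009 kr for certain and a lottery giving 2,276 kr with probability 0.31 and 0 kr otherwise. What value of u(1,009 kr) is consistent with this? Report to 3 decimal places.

0.062

The first gamble pins u(2,276 kr): it must equal 0.20·1 + 0.80·0 = 0.20.
The second indifference gives u(1,009 kr) = 0.31·u(2,276 kr) + 0.69·u(0 kr) = 0.31·0.20 + 0.69·0.00 = 0.0620.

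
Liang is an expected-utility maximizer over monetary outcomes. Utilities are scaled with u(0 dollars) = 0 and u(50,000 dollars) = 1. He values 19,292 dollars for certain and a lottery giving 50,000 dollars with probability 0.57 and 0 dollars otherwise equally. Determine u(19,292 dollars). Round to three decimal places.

By the standard-gamble method, u(19,292 dollars) is just the indifference probability on the best outcome: 0.57.

0.570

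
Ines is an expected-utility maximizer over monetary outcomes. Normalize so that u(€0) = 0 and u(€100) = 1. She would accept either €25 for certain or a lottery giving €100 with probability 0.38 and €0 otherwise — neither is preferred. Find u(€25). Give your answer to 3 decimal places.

0.380

u(€25) equals the lottery's expected utility: 0.38·1 + 0.62·0 = 0.38.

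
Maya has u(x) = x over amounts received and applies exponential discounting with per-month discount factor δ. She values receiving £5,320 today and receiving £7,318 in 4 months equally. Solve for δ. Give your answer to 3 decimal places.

Indifference means u(5320) = δ^4 · u(7318), so δ^4 = u(5320)/u(7318).
With u(x) = x: δ^4 = 5320/7318 = 0.72697.
So δ = 0.72697^(1/4) ≈ 0.923.

δ ≈ 0.923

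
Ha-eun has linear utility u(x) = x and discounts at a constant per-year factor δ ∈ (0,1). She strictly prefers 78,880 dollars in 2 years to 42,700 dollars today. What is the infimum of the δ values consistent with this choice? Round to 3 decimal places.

Comparing present values: 42700 < δ^2·78880.
Dividing by 78880: δ^2 > 0.54133. Both sides are positive, so the square root keeps the direction.
δ > (42700/78880)^(1/2) ≈ 0.736.

δ > 0.736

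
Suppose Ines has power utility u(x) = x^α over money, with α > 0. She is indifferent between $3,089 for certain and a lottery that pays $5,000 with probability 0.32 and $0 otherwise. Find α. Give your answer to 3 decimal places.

The lottery's expected utility is 0.32·u(5000) + 0.68·u(0) = 0.32·5000^α (since u(0) = 0 for α > 0).
Setting u(3089) equal to that: 3089^α = 0.32·5000^α ⇒ (3089/5000)^α = 0.32.
Taking logs: α·ln(3089/5000) = ln(0.32), so α = -1.139434 / -0.481590 ≈ 2.366.

α ≈ 2.366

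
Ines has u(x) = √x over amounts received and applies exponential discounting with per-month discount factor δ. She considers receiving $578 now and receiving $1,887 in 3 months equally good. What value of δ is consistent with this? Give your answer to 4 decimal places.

Indifference means u(578) = δ^3 · u(1887), so δ^3 = u(578)/u(1887).
With u(x) = √x: δ^3 = √578/√1887 = √(578/1887) = 0.55345.
Hence δ = (0.55345)^(1/3) = 0.821031.

δ ≈ 0.8210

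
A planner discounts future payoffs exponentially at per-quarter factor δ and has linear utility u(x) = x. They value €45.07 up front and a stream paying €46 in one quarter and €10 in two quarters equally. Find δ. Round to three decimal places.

δ ≈ 0.830

The stream is worth 46δ + 10δ² today, so 46δ + 10δ² = 45.07.
So 10δ² + 46δ − 45.07 = 0.
δ = (−46 + √(46² + 4·10·45.07)) / (2·10) = (−46 + √3918.80) / 20 ≈ 0.830.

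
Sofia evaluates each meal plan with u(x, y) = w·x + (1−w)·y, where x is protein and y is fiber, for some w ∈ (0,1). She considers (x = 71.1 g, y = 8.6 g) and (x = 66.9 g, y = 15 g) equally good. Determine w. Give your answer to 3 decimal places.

u(71.1,8.6) = u(66.9,15) means w·71.1 + (1−w)·8.6 = w·66.9 + (1−w)·15.
w·(71.1−66.9) = (1−w)·(15−8.6), i.e. w·4.2 = (1−w)·6.4.
The marginal rate of substitution is 6.4/4.2, so w = 6.4/(4.2+6.4) = 0.604.

w = 0.604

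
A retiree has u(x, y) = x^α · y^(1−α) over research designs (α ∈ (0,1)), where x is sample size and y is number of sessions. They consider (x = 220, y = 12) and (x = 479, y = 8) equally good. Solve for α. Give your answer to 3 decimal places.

Set the two utilities equal: 220^α·12^(1−α) = 479^α·8^(1−α).
(220/479)^α = (8/12)^(1−α); take logs: α·ln(220/479) = (1−α)·ln(8/12), i.e. α·-0.778073 = (1−α)·-0.405465.
With A = -0.778073 and B = -0.405465: α·A = (1−α)·B, so α = B/(A+B) = -0.405465/-1.183538 ≈ 0.343.

α ≈ 0.343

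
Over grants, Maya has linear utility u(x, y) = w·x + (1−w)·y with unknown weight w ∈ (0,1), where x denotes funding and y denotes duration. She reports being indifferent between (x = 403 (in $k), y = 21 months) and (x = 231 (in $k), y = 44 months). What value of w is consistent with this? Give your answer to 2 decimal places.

u(403,21) = u(231,44) means w·403 + (1−w)·21 = w·231 + (1−w)·44.
Rearranging, 172·w − 23·(1−w) = 0.
So w/(1−w) = 23/172 = 0.1337, giving w = 23/(172+23) = 0.12.

w = 0.12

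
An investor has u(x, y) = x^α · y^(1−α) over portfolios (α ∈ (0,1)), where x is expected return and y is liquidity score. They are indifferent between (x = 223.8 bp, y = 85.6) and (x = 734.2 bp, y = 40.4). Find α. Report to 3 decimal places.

Set the two utilities equal: 223.8^α·85.6^(1−α) = 734.2^α·40.4^(1−α).
Rearrange to (223.8/734.2)^α = (40.4/85.6)^(1−α) and take logs: α·-1.188029 = (1−α)·-0.750855.
So α/(1−α) = (-0.750855)/(-1.188029) = 0.632017, and α = 0.632017/1.632017 ≈ 0.387.

α ≈ 0.387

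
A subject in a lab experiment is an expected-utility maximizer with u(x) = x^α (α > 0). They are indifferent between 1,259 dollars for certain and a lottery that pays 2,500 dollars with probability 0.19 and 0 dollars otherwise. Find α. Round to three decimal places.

Since u(0) = 0, the lottery's EU is 0.19·2500^α.
Indifference: 1259^α = 0.19·2500^α, so (1259/2500)^α = 0.19.
Take logs: α = ln 0.19 / ln(1259/2500) ≈ 2.42099.

α ≈ 2.421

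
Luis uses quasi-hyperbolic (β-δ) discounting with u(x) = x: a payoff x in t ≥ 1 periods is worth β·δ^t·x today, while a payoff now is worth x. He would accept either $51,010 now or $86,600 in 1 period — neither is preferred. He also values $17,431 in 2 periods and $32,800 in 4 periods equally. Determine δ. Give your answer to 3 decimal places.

From the later pair, β·δ^2·17431 = β·δ^4·32800; dividing through, δ^2 = 17431/32800 = 0.53143, so δ = 0.72899.

δ ≈ 0.729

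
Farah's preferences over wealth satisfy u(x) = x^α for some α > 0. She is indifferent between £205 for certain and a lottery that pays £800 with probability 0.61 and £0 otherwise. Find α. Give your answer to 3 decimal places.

EU(lottery) = 0.61·800^α + 0.39·0 = 0.61·800^α.
Equating: 205^α = 0.61·800^α, i.e. 0.2562^α = 0.61.
α = ln(0.61) / ln(205/800) = -0.494296/-1.361602 ≈ 0.363.

α ≈ 0.363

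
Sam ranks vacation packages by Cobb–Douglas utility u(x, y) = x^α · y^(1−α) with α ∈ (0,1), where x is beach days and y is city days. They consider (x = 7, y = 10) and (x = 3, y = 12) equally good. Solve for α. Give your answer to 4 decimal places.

The Cobb–Douglas utilities coincide, so 7^α·10^(1−α) = 3^α·12^(1−α).
(7/3)^α = (12/10)^(1−α); take logs: α·ln(7/3) = (1−α)·ln(12/10), i.e. α·0.8472979 = (1−α)·0.1823216.
With A = 0.8472979 and B = 0.1823216: α·A = (1−α)·B, so α = B/(A+B) = 0.1823216/1.0296195 ≈ 0.1771.

α ≈ 0.1771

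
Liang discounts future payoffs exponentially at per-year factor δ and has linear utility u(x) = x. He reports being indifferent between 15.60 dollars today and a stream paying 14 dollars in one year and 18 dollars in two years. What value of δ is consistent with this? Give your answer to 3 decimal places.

δ ≈ 0.620

Present value of the stream is 14·δ + 18·δ². Indifference gives 14δ + 18δ² = 15.60.
Rearranged: 18δ² + 14δ − 15.60 = 0.
δ = (−14 + √(14² + 4·18·15.60)) / (2·18) = (−14 + √1319.20) / 36 ≈ 0.620.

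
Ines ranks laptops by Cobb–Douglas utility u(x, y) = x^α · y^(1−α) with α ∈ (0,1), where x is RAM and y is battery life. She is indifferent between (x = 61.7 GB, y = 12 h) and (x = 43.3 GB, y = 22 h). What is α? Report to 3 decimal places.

α ≈ 0.631

The Cobb–Douglas utilities coincide, so 61.7^α·12^(1−α) = 43.3^α·22^(1−α).
(61.7/43.3)^α = (22/12)^(1−α); take logs: α·ln(61.7/43.3) = (1−α)·ln(22/12), i.e. α·0.354131 = (1−α)·0.606136.
With A = 0.354131 and B = 0.606136: α·A = (1−α)·B, so α = B/(A+B) = 0.606136/0.960267 ≈ 0.631.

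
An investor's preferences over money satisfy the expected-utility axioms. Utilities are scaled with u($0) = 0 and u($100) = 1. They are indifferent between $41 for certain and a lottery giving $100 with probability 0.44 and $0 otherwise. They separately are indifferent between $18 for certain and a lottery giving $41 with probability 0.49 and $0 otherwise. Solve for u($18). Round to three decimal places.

0.216

From the first indifference, u($41) = 0.44·u($100) + 0.56·u($0) = 0.44·1 + 0.56·0 = 0.44.
Then u($18) = 0.49·u($41) + 0.51·u($0) = 0.49·0.44 + 0.51·0.00 = 0.2156.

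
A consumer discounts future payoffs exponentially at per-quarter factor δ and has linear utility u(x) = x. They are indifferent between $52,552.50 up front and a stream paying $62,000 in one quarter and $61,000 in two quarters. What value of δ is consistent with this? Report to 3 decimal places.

Equating present values: 52552.50 = 62000δ + 61000δ².
So 61000δ² + 62000δ − 52552.50 = 0.
δ = (−62000 + √(62000² + 4·61000·52552.50)) / (2·61000) = (−62000 + √16666810000.00) / 122000 ≈ 0.550.

δ ≈ 0.550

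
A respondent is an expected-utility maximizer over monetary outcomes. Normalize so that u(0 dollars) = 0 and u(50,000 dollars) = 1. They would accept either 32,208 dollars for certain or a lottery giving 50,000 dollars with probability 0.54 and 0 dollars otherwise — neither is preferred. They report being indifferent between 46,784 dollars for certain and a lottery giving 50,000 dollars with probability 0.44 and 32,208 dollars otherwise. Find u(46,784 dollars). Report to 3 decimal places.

0.742

First, u(32,208 dollars) = 0.54·u(50,000 dollars) + 0.46·u(0 dollars) = 0.54.
Then u(46,784 dollars) = 0.44·u(50,000 dollars) + 0.56·u(32,208 dollars) = 0.44·1.00 + 0.56·0.54 = 0.7424.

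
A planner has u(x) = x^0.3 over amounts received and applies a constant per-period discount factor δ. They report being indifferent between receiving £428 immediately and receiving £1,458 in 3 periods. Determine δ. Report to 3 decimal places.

The payoff in 3 periods is discounted by δ^3, so u(428) = δ^3·u(1458) and δ^3 = u(428)/u(1458).
Since u(x) = x^0.3, δ^3 = (428/1458)^0.3 = 0.29355^0.3 = 0.69232.
So δ = 0.69232^(1/3) ≈ 0.885.

δ ≈ 0.885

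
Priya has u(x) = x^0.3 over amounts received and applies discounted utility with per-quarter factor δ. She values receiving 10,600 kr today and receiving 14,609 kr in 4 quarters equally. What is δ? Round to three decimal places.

δ ≈ 0.976

The payoff in 4 quarters is discounted by δ^4, so u(10600) = δ^4·u(14609) and δ^4 = u(10600)/u(14609).
With u(x) = x^0.3: δ^4 = 10600^0.3/14609^0.3 = (10600/14609)^0.3 = 0.90825.
Hence δ = (0.90825)^(1/4) = 0.97623.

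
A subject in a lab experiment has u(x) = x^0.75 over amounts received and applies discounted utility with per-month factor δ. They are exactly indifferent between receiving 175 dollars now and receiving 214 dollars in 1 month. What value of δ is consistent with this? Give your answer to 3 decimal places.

δ ≈ 0.860

The payoff in 1 month is discounted by δ, so u(175) = δ·u(214) and δ = u(175)/u(214).
Since u(x) = x^0.75, δ = (175/214)^0.75 = 0.81776^0.75 = 0.85994.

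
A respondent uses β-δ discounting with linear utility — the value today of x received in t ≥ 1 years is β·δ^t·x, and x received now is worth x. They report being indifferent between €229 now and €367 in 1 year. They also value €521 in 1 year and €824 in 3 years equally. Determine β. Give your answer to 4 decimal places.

From the later pair, β·δ^1·521 = β·δ^3·824; dividing through, δ^2 = 521/824 = 0.63228, so δ = 0.79516.
Substituting δ into 229 = β·δ·367: β = 229/(291.824) ≈ 0.7847.

β ≈ 0.7847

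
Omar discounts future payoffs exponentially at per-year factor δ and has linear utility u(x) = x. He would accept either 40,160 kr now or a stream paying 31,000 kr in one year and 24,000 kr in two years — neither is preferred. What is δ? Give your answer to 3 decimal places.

δ ≈ 0.800

The stream is worth 31000δ + 24000δ² today, so 31000δ + 24000δ² = 40160.
Rearranged: 24000δ² + 31000δ − 40160 = 0.
The positive root is δ = [−31000 + √(31000² + 4·24000·40160)] / (2·24000) = (−31000 + 69400.000)/48000 ≈ 0.800.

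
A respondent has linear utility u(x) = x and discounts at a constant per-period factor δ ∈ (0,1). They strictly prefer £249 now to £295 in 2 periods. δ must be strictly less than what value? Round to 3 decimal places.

δ < 0.919

Under u(x) = x this choice says 249 > δ^2·295.
So δ^2 < 249/295 = 0.84407; taking the square root of both positive sides preserves the inequality.
δ < (249/295)^(1/2) ≈ 0.919.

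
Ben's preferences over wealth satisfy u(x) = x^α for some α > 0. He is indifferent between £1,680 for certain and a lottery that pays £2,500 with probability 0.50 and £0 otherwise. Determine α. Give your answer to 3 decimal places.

α ≈ 1.744

Since u(0) = 0, the lottery's EU is 0.50·2500^α.
Equating: 1680^α = 0.50·2500^α, i.e. 0.6720^α = 0.50.
Take logs: α = ln 0.50 / ln(1680/2500) ≈ 1.74378.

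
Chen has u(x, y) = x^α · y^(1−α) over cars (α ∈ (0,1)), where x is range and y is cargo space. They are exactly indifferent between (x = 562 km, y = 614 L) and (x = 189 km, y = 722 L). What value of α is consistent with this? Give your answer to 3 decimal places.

α ≈ 0.129

Set the two utilities equal: 562^α·614^(1−α) = 189^α·722^(1−α).
(562/189)^α = (722/614)^(1−α); take logs: α·ln(562/189) = (1−α)·ln(722/614), i.e. α·1.089755 = (1−α)·0.162030.
Thus α·(1.251785) = 0.162030, so α = 0.162030/1.251785 ≈ 0.129.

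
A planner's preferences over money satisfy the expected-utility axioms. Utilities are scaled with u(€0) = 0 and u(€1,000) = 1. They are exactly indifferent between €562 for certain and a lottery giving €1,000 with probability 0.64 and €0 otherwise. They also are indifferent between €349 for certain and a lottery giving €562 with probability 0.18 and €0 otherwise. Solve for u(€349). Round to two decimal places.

0.12

The first gamble pins u(€562): it must equal 0.64·1 + 0.36·0 = 0.64.
Chaining: u(€349) = 0.18·0.64 + 0.82·0.00 = 0.1152.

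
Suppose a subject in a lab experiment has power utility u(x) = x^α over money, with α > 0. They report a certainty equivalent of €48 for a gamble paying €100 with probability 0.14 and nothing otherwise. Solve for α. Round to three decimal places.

Since u(0) = 0, the lottery's EU is 0.14·100^α.
Indifference: 48^α = 0.14·100^α, so (48/100)^α = 0.14.
Taking logs: α·ln(48/100) = ln(0.14), so α = -1.966113 / -0.733969 ≈ 2.679.

α ≈ 2.679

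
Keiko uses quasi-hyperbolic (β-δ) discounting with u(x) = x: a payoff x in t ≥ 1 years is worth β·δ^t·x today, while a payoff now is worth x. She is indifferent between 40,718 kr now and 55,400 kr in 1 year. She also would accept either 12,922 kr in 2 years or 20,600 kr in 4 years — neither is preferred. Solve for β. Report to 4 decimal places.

β ≈ 0.9280

The second indifference involves only future payoffs, so β cancels: β·δ^2·12922 = β·δ^4·20600, giving δ^2 = 12922/20600 = 0.62728, so δ = 0.79201.
Now use the now-vs-future pair: 40718 = β·δ·55400 gives β = 40718/(0.79201·55400) ≈ 0.9280.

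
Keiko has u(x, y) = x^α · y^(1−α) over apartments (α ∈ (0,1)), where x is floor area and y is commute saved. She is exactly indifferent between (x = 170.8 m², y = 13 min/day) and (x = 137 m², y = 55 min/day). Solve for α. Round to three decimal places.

Indifference: 170.8^α · 13^(1−α) = 137^α · 55^(1−α).
(170.8/137)^α = (55/13)^(1−α); take logs: α·ln(170.8/137) = (1−α)·ln(55/13), i.e. α·0.220512 = (1−α)·1.442384.
So α/(1−α) = (1.442384)/(0.220512) = 6.541068, and α = 6.541068/7.541068 ≈ 0.867.

α ≈ 0.867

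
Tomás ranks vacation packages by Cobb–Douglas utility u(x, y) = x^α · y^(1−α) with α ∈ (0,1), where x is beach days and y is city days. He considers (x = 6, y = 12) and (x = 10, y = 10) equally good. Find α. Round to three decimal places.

α ≈ 0.263

The Cobb–Douglas utilities coincide, so 6^α·12^(1−α) = 10^α·10^(1−α).
Taking logs: α·ln 6 + (1−α)·ln 12 = α·ln 10 + (1−α)·ln 10, i.e. α·-0.510826 = (1−α)·-0.182322.
With A = -0.510826 and B = -0.182322: α·A = (1−α)·B, so α = B/(A+B) = -0.182322/-0.693148 ≈ 0.263.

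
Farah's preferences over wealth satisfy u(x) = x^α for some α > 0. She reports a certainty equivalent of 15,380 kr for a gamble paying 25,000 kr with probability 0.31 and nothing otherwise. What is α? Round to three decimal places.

EU(lottery) = 0.31·25000^α + 0.69·0 = 0.31·25000^α.
Indifference: 15380^α = 0.31·25000^α, so (15380/25000)^α = 0.31.
Take logs: α = ln 0.31 / ln(15380/25000) ≈ 2.41079.

α ≈ 2.411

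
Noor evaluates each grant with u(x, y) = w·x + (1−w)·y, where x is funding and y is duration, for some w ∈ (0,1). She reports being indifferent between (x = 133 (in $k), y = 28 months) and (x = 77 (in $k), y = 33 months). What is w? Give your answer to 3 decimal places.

w = 0.082

u(133,28) = u(77,33) means w·133 + (1−w)·28 = w·77 + (1−w)·33.
w·(133−77) = (1−w)·(33−28), i.e. w·56 = (1−w)·5.
Hence w = 5/(56+5) = 5/61 = 0.082.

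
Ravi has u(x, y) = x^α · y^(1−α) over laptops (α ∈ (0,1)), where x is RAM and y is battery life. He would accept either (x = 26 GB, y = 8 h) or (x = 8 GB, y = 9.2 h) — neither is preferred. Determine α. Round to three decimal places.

Set the two utilities equal: 26^α·8^(1−α) = 8^α·9.2^(1−α).
Rearrange to (26/8)^α = (9.2/8)^(1−α) and take logs: α·1.178655 = (1−α)·0.139762.
So α/(1−α) = (0.139762)/(1.178655) = 0.118578, and α = 0.118578/1.118578 ≈ 0.106.

α ≈ 0.106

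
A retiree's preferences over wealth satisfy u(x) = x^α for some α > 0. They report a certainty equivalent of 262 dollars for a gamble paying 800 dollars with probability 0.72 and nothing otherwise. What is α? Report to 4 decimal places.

Since u(0) = 0, the lottery's EU is 0.72·800^α.
Setting u(262) equal to that: 262^α = 0.72·800^α ⇒ (262/800)^α = 0.72.
Take logs: α = ln 0.72 / ln(262/800) ≈ 0.294288.

α ≈ 0.2943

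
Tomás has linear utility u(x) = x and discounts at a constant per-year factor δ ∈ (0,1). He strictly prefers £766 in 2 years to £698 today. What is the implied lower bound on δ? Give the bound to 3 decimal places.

The preference means 698 < δ^2·766.
So δ^2 > 698/766 = 0.91123; taking the square root of both positive sides preserves the inequality.
δ > (698/766)^(1/2) ≈ 0.955.

δ > 0.955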